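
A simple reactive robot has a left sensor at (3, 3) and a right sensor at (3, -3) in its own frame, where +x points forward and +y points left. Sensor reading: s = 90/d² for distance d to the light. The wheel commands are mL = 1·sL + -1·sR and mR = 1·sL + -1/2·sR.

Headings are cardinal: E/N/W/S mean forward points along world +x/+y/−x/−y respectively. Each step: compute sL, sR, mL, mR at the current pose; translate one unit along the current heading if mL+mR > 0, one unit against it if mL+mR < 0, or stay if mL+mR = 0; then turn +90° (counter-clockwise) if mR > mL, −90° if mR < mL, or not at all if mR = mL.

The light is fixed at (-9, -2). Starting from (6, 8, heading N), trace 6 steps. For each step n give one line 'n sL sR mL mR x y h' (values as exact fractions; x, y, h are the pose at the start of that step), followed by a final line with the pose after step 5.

n=0: pose=(6,8,N); sL=90/313, sR=90/493; mL=16200/154309, mR=30285/154309; mL+mR=46485/154309 → advance +1; mR−mL=45/493 → turn +1·90°
n=1: pose=(6,9,W); sL=45/104, sR=9/34; mL=297/1768, mR=531/1768; mL+mR=207/442 → advance +1; mR−mL=9/68 → turn +1·90°
n=2: pose=(5,9,S); sL=90/353, sR=18/37; mL=-3024/13061, mR=153/13061; mL+mR=-2871/13061 → advance -1; mR−mL=9/37 → turn +1·90°
n=3: pose=(5,10,E); sL=45/257, sR=9/37; mL=-648/9509, mR=1017/19018; mL+mR=-279/19018 → advance -1; mR−mL=9/74 → turn +1·90°
n=4: pose=(4,10,N); sL=18/65, sR=90/481; mL=216/2405, mR=441/2405; mL+mR=657/2405 → advance +1; mR−mL=45/481 → turn +1·90°
n=5: pose=(4,11,W); sL=9/20, sR=45/178; mL=351/1780, mR=144/445; mL+mR=927/1780 → advance +1; mR−mL=45/356 → turn +1·90°

0 90/313 90/493 16200/154309 30285/154309 6 8 N
1 45/104 9/34 297/1768 531/1768 6 9 W
2 90/353 18/37 -3024/13061 153/13061 5 9 S
3 45/257 9/37 -648/9509 1017/19018 5 10 E
4 18/65 90/481 216/2405 441/2405 4 10 N
5 9/20 45/178 351/1780 144/445 4 11 W
final 3 11 S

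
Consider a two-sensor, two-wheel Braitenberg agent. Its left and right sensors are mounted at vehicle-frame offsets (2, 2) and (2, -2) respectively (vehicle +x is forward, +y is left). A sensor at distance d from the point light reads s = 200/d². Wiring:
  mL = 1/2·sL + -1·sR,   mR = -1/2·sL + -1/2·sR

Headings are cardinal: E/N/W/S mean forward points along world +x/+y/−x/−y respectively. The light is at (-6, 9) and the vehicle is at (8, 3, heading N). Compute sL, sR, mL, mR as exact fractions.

5/4 25/34 -15/136 -135/136

left sensor world pos  = (6, 5); dL² = 160
right sensor world pos = (10, 5); dR² = 272
sL = 200/160 = 5/4
sR = 200/272 = 25/34
mL = 1/2·sL + -1·sR = -15/136
mR = -1/2·sL + -1/2·sR = -135/136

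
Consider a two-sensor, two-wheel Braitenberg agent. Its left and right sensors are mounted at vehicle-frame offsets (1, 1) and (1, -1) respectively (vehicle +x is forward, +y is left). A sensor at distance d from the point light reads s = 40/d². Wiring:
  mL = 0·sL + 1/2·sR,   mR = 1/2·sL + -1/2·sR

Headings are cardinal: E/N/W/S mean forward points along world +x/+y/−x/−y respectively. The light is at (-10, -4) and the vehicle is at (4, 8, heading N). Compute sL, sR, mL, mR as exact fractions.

20/169 20/197 10/197 280/33293

left sensor world pos  = (3, 9); dL² = 338
right sensor world pos = (5, 9); dR² = 394
sL = 40/338 = 20/169
sR = 40/394 = 20/197
mL = 0·sL + 1/2·sR = 10/197
mR = 1/2·sL + -1/2·sR = 280/33293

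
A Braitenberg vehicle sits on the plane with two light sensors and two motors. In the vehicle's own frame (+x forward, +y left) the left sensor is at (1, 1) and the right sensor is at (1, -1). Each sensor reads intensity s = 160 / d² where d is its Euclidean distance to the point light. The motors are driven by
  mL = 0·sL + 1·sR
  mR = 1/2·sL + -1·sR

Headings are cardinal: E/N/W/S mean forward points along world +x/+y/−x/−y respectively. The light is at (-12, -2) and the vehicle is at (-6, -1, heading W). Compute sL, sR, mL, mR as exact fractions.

left sensor world pos  = (-7, -2); dL² = 25
right sensor world pos = (-7, 0); dR² = 29
sL = 160/25 = 32/5
sR = 160/29 = 160/29
mL = 0·sL + 1·sR = 160/29
mR = 1/2·sL + -1·sR = -336/145

32/5 160/29 160/29 -336/145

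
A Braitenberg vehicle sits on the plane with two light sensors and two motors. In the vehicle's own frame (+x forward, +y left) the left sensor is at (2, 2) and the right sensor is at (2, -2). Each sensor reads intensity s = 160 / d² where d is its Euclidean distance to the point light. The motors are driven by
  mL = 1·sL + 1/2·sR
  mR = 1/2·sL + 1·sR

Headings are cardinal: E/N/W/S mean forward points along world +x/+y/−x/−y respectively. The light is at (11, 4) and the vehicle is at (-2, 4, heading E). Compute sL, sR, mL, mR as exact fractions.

32/25 32/25 48/25 48/25

left sensor world pos  = (0, 6); dL² = 125
right sensor world pos = (0, 2); dR² = 125
sL = 160/125 = 32/25
sR = 160/125 = 32/25
mL = 1·sL + 1/2·sR = 48/25
mR = 1/2·sL + 1·sR = 48/25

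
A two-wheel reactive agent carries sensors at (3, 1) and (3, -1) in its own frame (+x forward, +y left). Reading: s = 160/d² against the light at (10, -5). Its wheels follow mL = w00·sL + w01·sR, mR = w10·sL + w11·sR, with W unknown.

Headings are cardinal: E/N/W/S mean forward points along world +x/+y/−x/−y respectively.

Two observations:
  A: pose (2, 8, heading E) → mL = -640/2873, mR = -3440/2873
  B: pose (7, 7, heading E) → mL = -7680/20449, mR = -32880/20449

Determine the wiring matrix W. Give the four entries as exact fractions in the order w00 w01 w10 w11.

1 -1 -1 -1/2

obs A: pose=(2,8,E) → sL=160/221, sR=160/169, mL=-640/2873, mR=-3440/2873
obs B: pose=(7,7,E) → sL=160/169, sR=160/121, mL=-7680/20449, mR=-32880/20449
sensor matrix S = [[160/221, 160/169], [160/169, 160/121]]; det S = 3584000/58749977
solve [mL_A; mL_B] = S·[w00; w01] and [mR_A; mR_B] = S·[w10; w11]:
  w00 = 1, w01 = -1, w10 = -1, w11 = -1/2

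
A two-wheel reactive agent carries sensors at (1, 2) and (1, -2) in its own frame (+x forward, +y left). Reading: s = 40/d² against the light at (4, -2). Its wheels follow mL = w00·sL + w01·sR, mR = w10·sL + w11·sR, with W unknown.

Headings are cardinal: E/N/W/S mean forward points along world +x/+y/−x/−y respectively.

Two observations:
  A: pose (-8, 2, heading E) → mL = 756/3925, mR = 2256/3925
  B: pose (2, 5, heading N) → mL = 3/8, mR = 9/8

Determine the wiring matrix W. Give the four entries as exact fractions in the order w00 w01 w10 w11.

-1/2 1 1 1

obs A: pose=(-8,2,E) → sL=40/157, sR=8/25, mL=756/3925, mR=2256/3925
obs B: pose=(2,5,N) → sL=1/2, sR=5/8, mL=3/8, mR=9/8
sensor matrix S = [[40/157, 8/25], [1/2, 5/8]]; det S = -3/3925
solve [mL_A; mL_B] = S·[w00; w01] and [mR_A; mR_B] = S·[w10; w11]:
  w00 = -1/2, w01 = 1, w10 = 1, w11 = 1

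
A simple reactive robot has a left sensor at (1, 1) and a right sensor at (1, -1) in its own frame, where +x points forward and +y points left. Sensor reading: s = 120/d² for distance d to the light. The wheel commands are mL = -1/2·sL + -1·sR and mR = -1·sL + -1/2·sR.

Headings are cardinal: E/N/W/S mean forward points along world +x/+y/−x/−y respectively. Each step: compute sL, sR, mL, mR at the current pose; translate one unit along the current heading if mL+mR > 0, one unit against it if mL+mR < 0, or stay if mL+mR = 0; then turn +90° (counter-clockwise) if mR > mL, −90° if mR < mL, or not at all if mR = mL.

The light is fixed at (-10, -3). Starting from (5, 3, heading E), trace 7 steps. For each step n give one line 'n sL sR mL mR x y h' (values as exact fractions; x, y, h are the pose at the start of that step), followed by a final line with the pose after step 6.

0 24/61 120/281 -10692/17141 -10404/17141 5 3 E
1 60/109 60/137 -10650/14933 -11490/14933 4 3 N
2 40/87 120/241 -15260/20967 -14860/20967 4 2 E
3 2/3 15/29 -74/87 -161/174 3 2 N
4 120/221 24/41 -7764/9061 -7572/9061 3 1 E
5 60/73 60/97 -7290/7081 -8010/7081 2 1 N
6 24/37 120/173 -6516/6401 -6372/6401 2 0 E
final 1 0 N

n=0: pose=(5,3,E); sL=24/61, sR=120/281; mL=-10692/17141, mR=-10404/17141; mL+mR=-21096/17141 → advance -1; mR−mL=288/17141 → turn +1·90°
n=1: pose=(4,3,N); sL=60/109, sR=60/137; mL=-10650/14933, mR=-11490/14933; mL+mR=-22140/14933 → advance -1; mR−mL=-840/14933 → turn -1·90°
n=2: pose=(4,2,E); sL=40/87, sR=120/241; mL=-15260/20967, mR=-14860/20967; mL+mR=-10040/6989 → advance -1; mR−mL=400/20967 → turn +1·90°
n=3: pose=(3,2,N); sL=2/3, sR=15/29; mL=-74/87, mR=-161/174; mL+mR=-103/58 → advance -1; mR−mL=-13/174 → turn -1·90°
n=4: pose=(3,1,E); sL=120/221, sR=24/41; mL=-7764/9061, mR=-7572/9061; mL+mR=-15336/9061 → advance -1; mR−mL=192/9061 → turn +1·90°
n=5: pose=(2,1,N); sL=60/73, sR=60/97; mL=-7290/7081, mR=-8010/7081; mL+mR=-15300/7081 → advance -1; mR−mL=-720/7081 → turn -1·90°
n=6: pose=(2,0,E); sL=24/37, sR=120/173; mL=-6516/6401, mR=-6372/6401; mL+mR=-12888/6401 → advance -1; mR−mL=144/6401 → turn +1·90°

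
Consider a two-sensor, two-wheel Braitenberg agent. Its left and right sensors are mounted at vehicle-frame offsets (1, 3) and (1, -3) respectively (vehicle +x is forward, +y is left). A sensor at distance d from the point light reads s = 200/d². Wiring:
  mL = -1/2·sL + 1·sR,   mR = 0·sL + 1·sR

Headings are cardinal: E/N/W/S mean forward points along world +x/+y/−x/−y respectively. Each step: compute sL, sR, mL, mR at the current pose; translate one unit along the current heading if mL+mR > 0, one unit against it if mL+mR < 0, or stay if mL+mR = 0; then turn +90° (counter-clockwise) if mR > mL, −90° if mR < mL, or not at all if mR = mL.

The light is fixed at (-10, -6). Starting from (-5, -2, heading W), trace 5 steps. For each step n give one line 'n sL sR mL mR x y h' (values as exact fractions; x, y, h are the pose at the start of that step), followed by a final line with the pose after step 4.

n=0: pose=(-5,-2,W); sL=200/17, sR=40/13; mL=-620/221, mR=40/13; mL+mR=60/221 → advance +1; mR−mL=100/17 → turn +1·90°
n=1: pose=(-6,-2,S); sL=100/29, sR=20; mL=530/29, mR=20; mL+mR=1110/29 → advance +1; mR−mL=50/29 → turn +1·90°
n=2: pose=(-6,-3,E); sL=200/61, sR=8; mL=388/61, mR=8; mL+mR=876/61 → advance +1; mR−mL=100/61 → turn +1·90°
n=3: pose=(-5,-3,N); sL=10, sR=5/2; mL=-5/2, mR=5/2; mL+mR=0 → advance +0; mR−mL=5 → turn +1·90°
n=4: pose=(-5,-3,W); sL=25/2, sR=50/13; mL=-125/52, mR=50/13; mL+mR=75/52 → advance +1; mR−mL=25/4 → turn +1·90°

0 200/17 40/13 -620/221 40/13 -5 -2 W
1 100/29 20 530/29 20 -6 -2 S
2 200/61 8 388/61 8 -6 -3 E
3 10 5/2 -5/2 5/2 -5 -3 N
4 25/2 50/13 -125/52 50/13 -5 -3 W
final -6 -3 S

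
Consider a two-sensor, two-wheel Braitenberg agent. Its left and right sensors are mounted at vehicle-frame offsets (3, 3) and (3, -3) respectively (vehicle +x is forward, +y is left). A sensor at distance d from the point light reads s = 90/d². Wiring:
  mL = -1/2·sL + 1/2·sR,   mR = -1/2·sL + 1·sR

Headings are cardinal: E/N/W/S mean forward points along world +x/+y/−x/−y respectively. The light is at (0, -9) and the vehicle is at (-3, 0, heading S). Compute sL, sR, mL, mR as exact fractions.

5/2 5/4 -5/8 0

left sensor world pos  = (0, -3); dL² = 36
right sensor world pos = (-6, -3); dR² = 72
sL = 90/36 = 5/2
sR = 90/72 = 5/4
mL = -1/2·sL + 1/2·sR = -5/8
mR = -1/2·sL + 1·sR = 0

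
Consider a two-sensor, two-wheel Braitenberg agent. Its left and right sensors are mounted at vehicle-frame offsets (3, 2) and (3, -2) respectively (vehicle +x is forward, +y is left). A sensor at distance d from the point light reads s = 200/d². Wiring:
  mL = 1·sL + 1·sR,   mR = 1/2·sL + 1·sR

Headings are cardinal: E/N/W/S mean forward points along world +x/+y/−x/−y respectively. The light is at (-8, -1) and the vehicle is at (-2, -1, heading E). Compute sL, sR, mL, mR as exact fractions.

left sensor world pos  = (1, 1); dL² = 85
right sensor world pos = (1, -3); dR² = 85
sL = 200/85 = 40/17
sR = 200/85 = 40/17
mL = 1·sL + 1·sR = 80/17
mR = 1/2·sL + 1·sR = 60/17

40/17 40/17 80/17 60/17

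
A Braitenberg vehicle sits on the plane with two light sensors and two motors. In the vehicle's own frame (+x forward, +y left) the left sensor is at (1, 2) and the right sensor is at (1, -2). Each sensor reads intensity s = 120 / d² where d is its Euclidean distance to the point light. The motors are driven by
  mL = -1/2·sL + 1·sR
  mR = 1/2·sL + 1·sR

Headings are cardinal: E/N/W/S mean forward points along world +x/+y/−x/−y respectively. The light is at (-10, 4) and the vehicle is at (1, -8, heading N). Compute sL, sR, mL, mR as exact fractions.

60/101 12/29 342/2929 2082/2929

left sensor world pos  = (-1, -7); dL² = 202
right sensor world pos = (3, -7); dR² = 290
sL = 120/202 = 60/101
sR = 120/290 = 12/29
mL = -1/2·sL + 1·sR = 342/2929
mR = 1/2·sL + 1·sR = 2082/2929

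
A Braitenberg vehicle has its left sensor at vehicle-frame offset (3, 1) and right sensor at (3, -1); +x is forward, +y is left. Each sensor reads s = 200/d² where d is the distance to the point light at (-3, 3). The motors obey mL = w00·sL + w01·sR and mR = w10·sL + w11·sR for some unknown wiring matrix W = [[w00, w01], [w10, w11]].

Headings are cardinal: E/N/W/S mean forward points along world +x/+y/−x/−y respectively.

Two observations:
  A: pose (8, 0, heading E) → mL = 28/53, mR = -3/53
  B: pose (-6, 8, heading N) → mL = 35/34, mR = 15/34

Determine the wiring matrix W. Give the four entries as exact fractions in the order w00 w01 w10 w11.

1 -1/2 -1 1

obs A: pose=(8,0,E) → sL=1, sR=50/53, mL=28/53, mR=-3/53
obs B: pose=(-6,8,N) → sL=5/2, sR=50/17, mL=35/34, mR=15/34
sensor matrix S = [[1, 50/53], [5/2, 50/17]]; det S = 525/901
solve [mL_A; mL_B] = S·[w00; w01] and [mR_A; mR_B] = S·[w10; w11]:
  w00 = 1, w01 = -1/2, w10 = -1, w11 = 1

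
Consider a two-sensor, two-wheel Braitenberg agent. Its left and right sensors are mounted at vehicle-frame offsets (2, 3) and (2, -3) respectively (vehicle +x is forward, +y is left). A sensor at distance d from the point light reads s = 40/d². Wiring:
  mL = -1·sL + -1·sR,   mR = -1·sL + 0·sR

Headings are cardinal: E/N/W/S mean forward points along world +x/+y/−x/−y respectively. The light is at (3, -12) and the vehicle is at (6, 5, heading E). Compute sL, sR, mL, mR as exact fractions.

left sensor world pos  = (8, 8); dL² = 425
right sensor world pos = (8, 2); dR² = 221
sL = 40/425 = 8/85
sR = 40/221 = 40/221
mL = -1·sL + -1·sR = -304/1105
mR = -1·sL + 0·sR = -8/85

8/85 40/221 -304/1105 -8/85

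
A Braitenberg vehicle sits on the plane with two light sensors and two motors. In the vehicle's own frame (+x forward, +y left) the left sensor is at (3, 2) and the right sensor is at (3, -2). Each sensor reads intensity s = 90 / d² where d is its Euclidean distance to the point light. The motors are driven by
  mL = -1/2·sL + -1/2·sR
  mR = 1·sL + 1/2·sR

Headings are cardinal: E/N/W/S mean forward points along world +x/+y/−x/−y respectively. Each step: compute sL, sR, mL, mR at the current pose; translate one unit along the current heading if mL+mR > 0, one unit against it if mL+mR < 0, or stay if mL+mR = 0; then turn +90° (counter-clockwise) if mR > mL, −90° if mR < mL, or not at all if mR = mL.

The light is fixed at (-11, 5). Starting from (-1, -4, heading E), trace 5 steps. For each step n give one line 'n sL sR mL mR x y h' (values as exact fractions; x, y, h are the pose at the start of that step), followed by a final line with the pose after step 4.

0 45/109 9/29 -1143/3161 3591/6322 -1 -4 E
1 10/13 18/41 -322/533 527/533 0 -4 N
2 45/82 9/10 -297/410 819/820 0 -3 W
3 18/53 18/37 -810/1961 1143/1961 -1 -3 S
4 45/109 9/29 -1143/3161 3591/6322 -1 -4 E
final 0 -4 N

n=0: pose=(-1,-4,E); sL=45/109, sR=9/29; mL=-1143/3161, mR=3591/6322; mL+mR=45/218 → advance +1; mR−mL=5877/6322 → turn +1·90°
n=1: pose=(0,-4,N); sL=10/13, sR=18/41; mL=-322/533, mR=527/533; mL+mR=5/13 → advance +1; mR−mL=849/533 → turn +1·90°
n=2: pose=(0,-3,W); sL=45/82, sR=9/10; mL=-297/410, mR=819/820; mL+mR=45/164 → advance +1; mR−mL=1413/820 → turn +1·90°
n=3: pose=(-1,-3,S); sL=18/53, sR=18/37; mL=-810/1961, mR=1143/1961; mL+mR=9/53 → advance +1; mR−mL=1953/1961 → turn +1·90°
n=4: pose=(-1,-4,E); sL=45/109, sR=9/29; mL=-1143/3161, mR=3591/6322; mL+mR=45/218 → advance +1; mR−mL=5877/6322 → turn +1·90°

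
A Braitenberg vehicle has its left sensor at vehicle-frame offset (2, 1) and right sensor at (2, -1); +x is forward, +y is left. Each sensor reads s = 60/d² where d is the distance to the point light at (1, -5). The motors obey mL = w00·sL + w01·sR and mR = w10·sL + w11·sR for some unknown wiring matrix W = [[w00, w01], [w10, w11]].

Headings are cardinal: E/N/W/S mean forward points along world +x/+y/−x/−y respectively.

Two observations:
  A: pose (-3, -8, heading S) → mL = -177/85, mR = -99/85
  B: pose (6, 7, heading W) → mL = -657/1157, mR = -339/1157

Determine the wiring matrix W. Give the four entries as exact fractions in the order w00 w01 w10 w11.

obs A: pose=(-3,-8,S) → sL=30/17, sR=6/5, mL=-177/85, mR=-99/85
obs B: pose=(6,7,W) → sL=6/13, sR=30/89, mL=-657/1157, mR=-339/1157
sensor matrix S = [[30/17, 6/5], [6/13, 30/89]]; det S = 4032/98345
solve [mL_A; mL_B] = S·[w00; w01] and [mR_A; mR_B] = S·[w10; w11]:
  w00 = -1/2, w01 = -1, w10 = -1, w11 = 1/2

-1/2 -1 -1 1/2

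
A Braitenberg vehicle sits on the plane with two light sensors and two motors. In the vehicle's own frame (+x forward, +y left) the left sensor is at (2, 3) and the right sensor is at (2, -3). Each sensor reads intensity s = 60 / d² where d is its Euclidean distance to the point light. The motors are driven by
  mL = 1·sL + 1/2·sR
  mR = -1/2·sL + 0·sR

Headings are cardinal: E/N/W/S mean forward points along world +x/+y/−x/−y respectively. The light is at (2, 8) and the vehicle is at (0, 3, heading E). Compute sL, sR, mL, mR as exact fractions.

15 15/16 495/32 -15/2

left sensor world pos  = (2, 6); dL² = 4
right sensor world pos = (2, 0); dR² = 64
sL = 60/4 = 15
sR = 60/64 = 15/16
mL = 1·sL + 1/2·sR = 495/32
mR = -1/2·sL + 0·sR = -15/2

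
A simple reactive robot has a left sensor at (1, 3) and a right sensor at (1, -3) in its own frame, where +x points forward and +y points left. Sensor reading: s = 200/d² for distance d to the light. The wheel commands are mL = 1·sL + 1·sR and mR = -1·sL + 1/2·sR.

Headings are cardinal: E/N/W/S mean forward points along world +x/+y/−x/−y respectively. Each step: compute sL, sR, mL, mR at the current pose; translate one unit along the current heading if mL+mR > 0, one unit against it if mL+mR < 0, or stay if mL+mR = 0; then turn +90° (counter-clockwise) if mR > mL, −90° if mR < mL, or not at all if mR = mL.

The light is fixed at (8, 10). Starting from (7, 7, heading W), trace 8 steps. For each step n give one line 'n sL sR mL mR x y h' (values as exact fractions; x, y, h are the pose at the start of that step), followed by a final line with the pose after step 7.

0 5 50 55 20 7 7 W
1 200/29 40 1360/29 380/29 6 7 N
2 100 100/13 1400/13 -1250/13 6 8 E
3 200/13 8 304/13 -148/13 7 8 S
4 5 50 55 20 7 7 W
5 200/29 40 1360/29 380/29 6 7 N
6 100 100/13 1400/13 -1250/13 6 8 E
7 200/13 8 304/13 -148/13 7 8 S
final 7 7 W

n=0: pose=(7,7,W); sL=5, sR=50; mL=55, mR=20; mL+mR=75 → advance +1; mR−mL=-35 → turn -1·90°
n=1: pose=(6,7,N); sL=200/29, sR=40; mL=1360/29, mR=380/29; mL+mR=60 → advance +1; mR−mL=-980/29 → turn -1·90°
n=2: pose=(6,8,E); sL=100, sR=100/13; mL=1400/13, mR=-1250/13; mL+mR=150/13 → advance +1; mR−mL=-2650/13 → turn -1·90°
n=3: pose=(7,8,S); sL=200/13, sR=8; mL=304/13, mR=-148/13; mL+mR=12 → advance +1; mR−mL=-452/13 → turn -1·90°
n=4: pose=(7,7,W); sL=5, sR=50; mL=55, mR=20; mL+mR=75 → advance +1; mR−mL=-35 → turn -1·90°
n=5: pose=(6,7,N); sL=200/29, sR=40; mL=1360/29, mR=380/29; mL+mR=60 → advance +1; mR−mL=-980/29 → turn -1·90°
n=6: pose=(6,8,E); sL=100, sR=100/13; mL=1400/13, mR=-1250/13; mL+mR=150/13 → advance +1; mR−mL=-2650/13 → turn -1·90°
n=7: pose=(7,8,S); sL=200/13, sR=8; mL=304/13, mR=-148/13; mL+mR=12 → advance +1; mR−mL=-452/13 → turn -1·90°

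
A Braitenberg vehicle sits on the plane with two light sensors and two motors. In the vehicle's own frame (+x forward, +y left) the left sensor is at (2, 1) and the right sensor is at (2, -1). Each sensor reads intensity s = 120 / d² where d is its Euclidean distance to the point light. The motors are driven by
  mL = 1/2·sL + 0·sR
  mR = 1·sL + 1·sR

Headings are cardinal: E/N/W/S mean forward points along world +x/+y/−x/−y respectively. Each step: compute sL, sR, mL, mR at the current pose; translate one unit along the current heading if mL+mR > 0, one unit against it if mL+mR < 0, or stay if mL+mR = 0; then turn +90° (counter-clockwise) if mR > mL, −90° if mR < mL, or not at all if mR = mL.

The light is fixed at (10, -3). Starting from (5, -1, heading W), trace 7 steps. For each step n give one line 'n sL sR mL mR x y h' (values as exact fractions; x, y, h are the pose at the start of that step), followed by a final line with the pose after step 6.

0 12/5 60/29 6/5 648/145 5 -1 W
1 24/5 120/49 12/5 1776/245 4 -1 S
2 6 15/2 3 27/2 4 -2 E
3 8/3 24/5 4/3 112/15 5 -2 N
4 12/5 60/29 6/5 648/145 5 -1 W
5 24/5 120/49 12/5 1776/245 4 -1 S
6 6 15/2 3 27/2 4 -2 E
final 5 -2 N

n=0: pose=(5,-1,W); sL=12/5, sR=60/29; mL=6/5, mR=648/145; mL+mR=822/145 → advance +1; mR−mL=474/145 → turn +1·90°
n=1: pose=(4,-1,S); sL=24/5, sR=120/49; mL=12/5, mR=1776/245; mL+mR=2364/245 → advance +1; mR−mL=1188/245 → turn +1·90°
n=2: pose=(4,-2,E); sL=6, sR=15/2; mL=3, mR=27/2; mL+mR=33/2 → advance +1; mR−mL=21/2 → turn +1·90°
n=3: pose=(5,-2,N); sL=8/3, sR=24/5; mL=4/3, mR=112/15; mL+mR=44/5 → advance +1; mR−mL=92/15 → turn +1·90°
n=4: pose=(5,-1,W); sL=12/5, sR=60/29; mL=6/5, mR=648/145; mL+mR=822/145 → advance +1; mR−mL=474/145 → turn +1·90°
n=5: pose=(4,-1,S); sL=24/5, sR=120/49; mL=12/5, mR=1776/245; mL+mR=2364/245 → advance +1; mR−mL=1188/245 → turn +1·90°
n=6: pose=(4,-2,E); sL=6, sR=15/2; mL=3, mR=27/2; mL+mR=33/2 → advance +1; mR−mL=21/2 → turn +1·90°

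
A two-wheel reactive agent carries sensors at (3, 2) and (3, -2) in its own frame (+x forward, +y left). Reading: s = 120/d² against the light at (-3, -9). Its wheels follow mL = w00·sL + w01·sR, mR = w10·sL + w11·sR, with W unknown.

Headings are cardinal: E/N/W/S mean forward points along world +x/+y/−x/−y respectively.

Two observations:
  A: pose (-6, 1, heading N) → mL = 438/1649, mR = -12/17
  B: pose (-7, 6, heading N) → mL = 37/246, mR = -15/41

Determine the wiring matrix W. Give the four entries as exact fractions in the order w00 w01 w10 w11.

obs A: pose=(-6,1,N) → sL=60/97, sR=12/17, mL=438/1649, mR=-12/17
obs B: pose=(-7,6,N) → sL=1/3, sR=15/41, mL=37/246, mR=-15/41
sensor matrix S = [[60/97, 12/17], [1/3, 15/41]]; det S = -608/67609
solve [mL_A; mL_B] = S·[w00; w01] and [mR_A; mR_B] = S·[w10; w11]:
  w00 = 1, w01 = -1/2, w10 = 0, w11 = -1

1 -1/2 0 -1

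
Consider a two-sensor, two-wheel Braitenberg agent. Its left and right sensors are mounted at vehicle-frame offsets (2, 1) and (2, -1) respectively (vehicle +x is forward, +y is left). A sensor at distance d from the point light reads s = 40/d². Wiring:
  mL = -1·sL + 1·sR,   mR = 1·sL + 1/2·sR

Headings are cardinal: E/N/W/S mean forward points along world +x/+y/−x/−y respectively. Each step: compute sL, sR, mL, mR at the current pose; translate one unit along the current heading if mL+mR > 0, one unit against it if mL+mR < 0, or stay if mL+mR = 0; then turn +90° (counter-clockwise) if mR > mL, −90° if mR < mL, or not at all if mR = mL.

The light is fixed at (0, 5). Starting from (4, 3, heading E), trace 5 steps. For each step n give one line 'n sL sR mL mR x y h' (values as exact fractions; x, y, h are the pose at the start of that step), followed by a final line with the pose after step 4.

0 40/37 8/9 -64/333 508/333 4 3 E
1 5/2 10/9 -25/18 55/18 5 3 N
2 40/13 40/9 160/117 620/117 5 4 W
3 20/17 20/9 160/153 350/153 4 4 S
4 40/37 8/9 -64/333 508/333 4 3 E
final 5 3 N

n=0: pose=(4,3,E); sL=40/37, sR=8/9; mL=-64/333, mR=508/333; mL+mR=4/3 → advance +1; mR−mL=572/333 → turn +1·90°
n=1: pose=(5,3,N); sL=5/2, sR=10/9; mL=-25/18, mR=55/18; mL+mR=5/3 → advance +1; mR−mL=40/9 → turn +1·90°
n=2: pose=(5,4,W); sL=40/13, sR=40/9; mL=160/117, mR=620/117; mL+mR=20/3 → advance +1; mR−mL=460/117 → turn +1·90°
n=3: pose=(4,4,S); sL=20/17, sR=20/9; mL=160/153, mR=350/153; mL+mR=10/3 → advance +1; mR−mL=190/153 → turn +1·90°
n=4: pose=(4,3,E); sL=40/37, sR=8/9; mL=-64/333, mR=508/333; mL+mR=4/3 → advance +1; mR−mL=572/333 → turn +1·90°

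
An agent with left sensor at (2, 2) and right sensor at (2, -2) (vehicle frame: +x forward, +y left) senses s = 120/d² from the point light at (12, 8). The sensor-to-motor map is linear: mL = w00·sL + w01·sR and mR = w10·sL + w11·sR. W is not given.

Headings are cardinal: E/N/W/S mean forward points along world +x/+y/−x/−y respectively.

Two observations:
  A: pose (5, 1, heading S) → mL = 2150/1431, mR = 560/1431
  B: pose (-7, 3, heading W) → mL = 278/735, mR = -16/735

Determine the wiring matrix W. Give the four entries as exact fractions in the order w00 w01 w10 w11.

obs A: pose=(5,1,S) → sL=60/53, sR=20/27, mL=2150/1431, mR=560/1431
obs B: pose=(-7,3,W) → sL=12/49, sR=4/15, mL=278/735, mR=-16/735
sensor matrix S = [[60/53, 20/27], [12/49, 4/15]]; det S = 2816/23373
solve [mL_A; mL_B] = S·[w00; w01] and [mR_A; mR_B] = S·[w10; w11]:
  w00 = 1, w01 = 1/2, w10 = 1, w11 = -1

1 1/2 1 -1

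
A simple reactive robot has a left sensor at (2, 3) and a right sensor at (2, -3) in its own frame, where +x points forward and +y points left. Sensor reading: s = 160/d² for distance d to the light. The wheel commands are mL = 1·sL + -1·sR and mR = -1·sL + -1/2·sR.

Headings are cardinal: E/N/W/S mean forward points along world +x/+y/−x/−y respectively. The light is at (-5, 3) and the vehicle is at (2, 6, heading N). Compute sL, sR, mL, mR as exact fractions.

left sensor world pos  = (-1, 8); dL² = 41
right sensor world pos = (5, 8); dR² = 125
sL = 160/41 = 160/41
sR = 160/125 = 32/25
mL = 1·sL + -1·sR = 2688/1025
mR = -1·sL + -1/2·sR = -4656/1025

160/41 32/25 2688/1025 -4656/1025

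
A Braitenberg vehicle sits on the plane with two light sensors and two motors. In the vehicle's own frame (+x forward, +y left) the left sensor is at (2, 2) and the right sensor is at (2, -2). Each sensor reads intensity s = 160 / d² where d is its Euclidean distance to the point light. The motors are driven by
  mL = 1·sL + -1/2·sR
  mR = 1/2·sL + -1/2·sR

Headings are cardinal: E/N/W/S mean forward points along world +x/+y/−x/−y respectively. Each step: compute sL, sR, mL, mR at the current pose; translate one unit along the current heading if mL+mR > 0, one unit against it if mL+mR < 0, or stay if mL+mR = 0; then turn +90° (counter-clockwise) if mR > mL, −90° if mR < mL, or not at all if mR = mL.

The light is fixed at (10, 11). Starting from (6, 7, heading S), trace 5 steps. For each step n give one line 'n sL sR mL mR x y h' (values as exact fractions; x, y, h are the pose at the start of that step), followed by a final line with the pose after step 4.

0 4 20/9 26/9 8/9 6 7 S
1 32/17 32/9 16/153 -128/153 6 6 W
2 80/17 16 -56/17 -96/17 7 6 N
3 160/17 32/13 1808/221 768/221 7 5 E
4 5/2 2 3/2 1/4 8 5 S
final 8 4 W

n=0: pose=(6,7,S); sL=4, sR=20/9; mL=26/9, mR=8/9; mL+mR=34/9 → advance +1; mR−mL=-2 → turn -1·90°
n=1: pose=(6,6,W); sL=32/17, sR=32/9; mL=16/153, mR=-128/153; mL+mR=-112/153 → advance -1; mR−mL=-16/17 → turn -1·90°
n=2: pose=(7,6,N); sL=80/17, sR=16; mL=-56/17, mR=-96/17; mL+mR=-152/17 → advance -1; mR−mL=-40/17 → turn -1·90°
n=3: pose=(7,5,E); sL=160/17, sR=32/13; mL=1808/221, mR=768/221; mL+mR=2576/221 → advance +1; mR−mL=-80/17 → turn -1·90°
n=4: pose=(8,5,S); sL=5/2, sR=2; mL=3/2, mR=1/4; mL+mR=7/4 → advance +1; mR−mL=-5/4 → turn -1·90°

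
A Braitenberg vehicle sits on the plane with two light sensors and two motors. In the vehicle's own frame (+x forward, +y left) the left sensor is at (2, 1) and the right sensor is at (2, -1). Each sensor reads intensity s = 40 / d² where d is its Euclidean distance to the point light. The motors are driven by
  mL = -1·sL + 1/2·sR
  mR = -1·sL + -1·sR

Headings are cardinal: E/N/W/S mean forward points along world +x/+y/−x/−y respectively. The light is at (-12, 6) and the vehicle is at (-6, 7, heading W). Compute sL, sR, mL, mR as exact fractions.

5/2 2 -3/2 -9/2

left sensor world pos  = (-8, 6); dL² = 16
right sensor world pos = (-8, 8); dR² = 20
sL = 40/16 = 5/2
sR = 40/20 = 2
mL = -1·sL + 1/2·sR = -3/2
mR = -1·sL + -1·sR = -9/2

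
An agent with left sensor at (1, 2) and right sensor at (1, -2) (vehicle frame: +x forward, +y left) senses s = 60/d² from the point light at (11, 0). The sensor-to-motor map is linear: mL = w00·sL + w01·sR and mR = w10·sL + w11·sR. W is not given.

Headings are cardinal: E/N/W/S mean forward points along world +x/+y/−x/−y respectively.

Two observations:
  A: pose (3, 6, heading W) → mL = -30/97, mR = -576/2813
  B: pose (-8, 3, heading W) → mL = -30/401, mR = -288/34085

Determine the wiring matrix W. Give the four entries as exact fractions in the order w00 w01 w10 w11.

obs A: pose=(3,6,W) → sL=60/97, sR=12/29, mL=-30/97, mR=-576/2813
obs B: pose=(-8,3,W) → sL=60/401, sR=12/85, mL=-30/401, mR=-288/34085
sensor matrix S = [[60/97, 12/29], [60/401, 12/85]]; det S = 487296/19176221
solve [mL_A; mL_B] = S·[w00; w01] and [mR_A; mR_B] = S·[w10; w11]:
  w00 = -1/2, w01 = 0, w10 = -1, w11 = 1

-1/2 0 -1 1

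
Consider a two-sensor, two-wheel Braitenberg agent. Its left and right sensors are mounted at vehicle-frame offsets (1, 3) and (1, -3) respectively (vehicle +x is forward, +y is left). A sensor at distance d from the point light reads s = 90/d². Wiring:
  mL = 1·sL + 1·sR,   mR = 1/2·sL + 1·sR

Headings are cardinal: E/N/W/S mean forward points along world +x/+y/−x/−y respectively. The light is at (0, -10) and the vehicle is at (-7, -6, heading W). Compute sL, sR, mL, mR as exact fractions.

18/13 90/113 3204/1469 2187/1469

left sensor world pos  = (-8, -9); dL² = 65
right sensor world pos = (-8, -3); dR² = 113
sL = 90/65 = 18/13
sR = 90/113 = 90/113
mL = 1·sL + 1·sR = 3204/1469
mR = 1/2·sL + 1·sR = 2187/1469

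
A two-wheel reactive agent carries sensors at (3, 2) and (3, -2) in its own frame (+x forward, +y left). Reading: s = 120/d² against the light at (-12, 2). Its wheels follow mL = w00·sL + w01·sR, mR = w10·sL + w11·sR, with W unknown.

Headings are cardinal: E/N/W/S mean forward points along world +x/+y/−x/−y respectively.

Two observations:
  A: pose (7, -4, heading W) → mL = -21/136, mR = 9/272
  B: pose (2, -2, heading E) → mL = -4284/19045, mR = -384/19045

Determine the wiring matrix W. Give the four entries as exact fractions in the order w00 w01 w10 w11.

-1 1/2 -1/2 1/2

obs A: pose=(7,-4,W) → sL=3/8, sR=15/34, mL=-21/136, mR=9/272
obs B: pose=(2,-2,E) → sL=120/293, sR=24/65, mL=-4284/19045, mR=-384/19045
sensor matrix S = [[3/8, 15/34], [120/293, 24/65]]; det S = -13671/323765
solve [mL_A; mL_B] = S·[w00; w01] and [mR_A; mR_B] = S·[w10; w11]:
  w00 = -1, w01 = 1/2, w10 = -1/2, w11 = 1/2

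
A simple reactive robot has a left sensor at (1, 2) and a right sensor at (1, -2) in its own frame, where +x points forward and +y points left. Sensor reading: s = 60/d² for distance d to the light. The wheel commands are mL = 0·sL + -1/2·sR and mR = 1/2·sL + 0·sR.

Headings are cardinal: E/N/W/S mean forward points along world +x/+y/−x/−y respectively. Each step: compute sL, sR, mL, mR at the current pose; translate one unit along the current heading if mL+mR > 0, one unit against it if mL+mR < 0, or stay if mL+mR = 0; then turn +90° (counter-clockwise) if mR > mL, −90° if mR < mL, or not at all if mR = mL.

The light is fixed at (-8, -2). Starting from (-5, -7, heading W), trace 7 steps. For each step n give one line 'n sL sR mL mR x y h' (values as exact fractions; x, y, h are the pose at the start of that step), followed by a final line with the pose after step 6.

n=0: pose=(-5,-7,W); sL=60/53, sR=60/13; mL=-30/13, mR=30/53; mL+mR=-1200/689 → advance -1; mR−mL=1980/689 → turn +1·90°
n=1: pose=(-4,-7,S); sL=5/6, sR=3/2; mL=-3/4, mR=5/12; mL+mR=-1/3 → advance -1; mR−mL=7/6 → turn +1·90°
n=2: pose=(-4,-6,E); sL=60/29, sR=60/61; mL=-30/61, mR=30/29; mL+mR=960/1769 → advance +1; mR−mL=2700/1769 → turn +1·90°
n=3: pose=(-3,-6,N); sL=10/3, sR=30/29; mL=-15/29, mR=5/3; mL+mR=100/87 → advance +1; mR−mL=190/87 → turn +1·90°
n=4: pose=(-3,-5,W); sL=60/41, sR=60/17; mL=-30/17, mR=30/41; mL+mR=-720/697 → advance -1; mR−mL=1740/697 → turn +1·90°
n=5: pose=(-2,-5,S); sL=3/4, sR=15/8; mL=-15/16, mR=3/8; mL+mR=-9/16 → advance -1; mR−mL=21/16 → turn +1·90°
n=6: pose=(-2,-4,E); sL=60/49, sR=12/13; mL=-6/13, mR=30/49; mL+mR=96/637 → advance +1; mR−mL=684/637 → turn +1·90°

0 60/53 60/13 -30/13 30/53 -5 -7 W
1 5/6 3/2 -3/4 5/12 -4 -7 S
2 60/29 60/61 -30/61 30/29 -4 -6 E
3 10/3 30/29 -15/29 5/3 -3 -6 N
4 60/41 60/17 -30/17 30/41 -3 -5 W
5 3/4 15/8 -15/16 3/8 -2 -5 S
6 60/49 12/13 -6/13 30/49 -2 -4 E
final -1 -4 N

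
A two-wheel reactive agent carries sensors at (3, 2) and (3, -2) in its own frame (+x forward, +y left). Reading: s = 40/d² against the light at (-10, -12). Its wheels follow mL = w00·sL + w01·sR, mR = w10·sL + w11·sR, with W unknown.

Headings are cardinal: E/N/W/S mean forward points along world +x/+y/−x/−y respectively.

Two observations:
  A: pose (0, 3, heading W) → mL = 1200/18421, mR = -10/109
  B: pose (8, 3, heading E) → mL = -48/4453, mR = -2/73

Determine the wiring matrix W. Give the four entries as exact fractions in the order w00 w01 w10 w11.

obs A: pose=(0,3,W) → sL=20/109, sR=20/169, mL=1200/18421, mR=-10/109
obs B: pose=(8,3,E) → sL=4/73, sR=4/61, mL=-48/4453, mR=-2/73
sensor matrix S = [[20/109, 20/169], [4/73, 4/61]]; det S = 455040/82028713
solve [mL_A; mL_B] = S·[w00; w01] and [mR_A; mR_B] = S·[w10; w11]:
  w00 = 1, w01 = -1, w10 = -1/2, w11 = 0

1 -1 -1/2 0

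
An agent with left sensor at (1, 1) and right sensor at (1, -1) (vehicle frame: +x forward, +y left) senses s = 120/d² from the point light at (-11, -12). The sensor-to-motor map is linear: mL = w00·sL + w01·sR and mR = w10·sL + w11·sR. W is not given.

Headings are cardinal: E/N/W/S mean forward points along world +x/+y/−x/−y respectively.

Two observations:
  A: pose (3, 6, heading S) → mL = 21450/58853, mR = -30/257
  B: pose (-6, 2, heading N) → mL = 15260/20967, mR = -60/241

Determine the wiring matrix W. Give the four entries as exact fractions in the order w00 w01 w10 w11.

obs A: pose=(3,6,S) → sL=60/257, sR=60/229, mL=21450/58853, mR=-30/257
obs B: pose=(-6,2,N) → sL=120/241, sR=40/87, mL=15260/20967, mR=-60/241
sensor matrix S = [[60/257, 60/229], [120/241, 40/87]]; det S = -9510400/411323617
solve [mL_A; mL_B] = S·[w00; w01] and [mR_A; mR_B] = S·[w10; w11]:
  w00 = 1, w01 = 1/2, w10 = -1/2, w11 = 0

1 1/2 -1/2 0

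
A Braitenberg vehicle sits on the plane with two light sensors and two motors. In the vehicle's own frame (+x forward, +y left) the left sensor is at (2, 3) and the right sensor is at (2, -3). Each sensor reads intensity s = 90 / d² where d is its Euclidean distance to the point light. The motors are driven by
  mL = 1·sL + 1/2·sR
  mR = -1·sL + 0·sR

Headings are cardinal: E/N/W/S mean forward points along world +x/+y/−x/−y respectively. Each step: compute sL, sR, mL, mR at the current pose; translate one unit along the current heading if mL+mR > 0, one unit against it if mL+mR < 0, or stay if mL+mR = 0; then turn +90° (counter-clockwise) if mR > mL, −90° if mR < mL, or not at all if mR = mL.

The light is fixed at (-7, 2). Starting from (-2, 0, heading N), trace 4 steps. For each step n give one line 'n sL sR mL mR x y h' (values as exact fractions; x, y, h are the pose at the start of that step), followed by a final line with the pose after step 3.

n=0: pose=(-2,0,N); sL=45/2, sR=45/32; mL=1485/64, mR=-45/2; mL+mR=45/64 → advance +1; mR−mL=-2925/64 → turn -1·90°
n=1: pose=(-2,1,E); sL=90/53, sR=18/13; mL=1647/689, mR=-90/53; mL+mR=9/13 → advance +1; mR−mL=-2817/689 → turn -1·90°
n=2: pose=(-1,1,S); sL=1, sR=5; mL=7/2, mR=-1; mL+mR=5/2 → advance +1; mR−mL=-9/2 → turn -1·90°
n=3: pose=(-1,0,W); sL=90/41, sR=90/17; mL=3375/697, mR=-90/41; mL+mR=45/17 → advance +1; mR−mL=-4905/697 → turn -1·90°

0 45/2 45/32 1485/64 -45/2 -2 0 N
1 90/53 18/13 1647/689 -90/53 -2 1 E
2 1 5 7/2 -1 -1 1 S
3 90/41 90/17 3375/697 -90/41 -1 0 W
final -2 0 N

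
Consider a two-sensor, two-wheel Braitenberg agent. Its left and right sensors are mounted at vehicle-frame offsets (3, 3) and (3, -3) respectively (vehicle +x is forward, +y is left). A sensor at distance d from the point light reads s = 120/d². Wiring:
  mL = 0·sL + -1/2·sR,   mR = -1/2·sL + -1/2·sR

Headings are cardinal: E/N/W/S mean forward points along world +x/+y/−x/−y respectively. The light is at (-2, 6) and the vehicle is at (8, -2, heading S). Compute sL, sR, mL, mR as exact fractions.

12/29 12/17 -6/17 -276/493

left sensor world pos  = (11, -5); dL² = 290
right sensor world pos = (5, -5); dR² = 170
sL = 120/290 = 12/29
sR = 120/170 = 12/17
mL = 0·sL + -1/2·sR = -6/17
mR = -1/2·sL + -1/2·sR = -276/493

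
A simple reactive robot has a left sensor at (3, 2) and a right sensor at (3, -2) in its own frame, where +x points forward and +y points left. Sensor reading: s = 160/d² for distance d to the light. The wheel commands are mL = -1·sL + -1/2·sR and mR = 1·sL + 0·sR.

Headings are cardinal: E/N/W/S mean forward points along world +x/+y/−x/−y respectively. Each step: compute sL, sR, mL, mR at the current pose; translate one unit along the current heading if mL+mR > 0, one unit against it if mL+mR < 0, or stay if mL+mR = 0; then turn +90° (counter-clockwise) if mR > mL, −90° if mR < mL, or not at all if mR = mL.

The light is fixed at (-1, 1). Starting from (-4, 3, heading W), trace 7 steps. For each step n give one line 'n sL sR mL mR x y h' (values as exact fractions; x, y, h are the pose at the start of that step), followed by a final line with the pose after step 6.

n=0: pose=(-4,3,W); sL=40/9, sR=40/13; mL=-700/117, mR=40/9; mL+mR=-20/13 → advance -1; mR−mL=1220/117 → turn +1·90°
n=1: pose=(-3,3,S); sL=160, sR=160/17; mL=-2800/17, mR=160; mL+mR=-80/17 → advance -1; mR−mL=5520/17 → turn +1·90°
n=2: pose=(-3,4,E); sL=80/13, sR=80; mL=-600/13, mR=80/13; mL+mR=-40 → advance -1; mR−mL=680/13 → turn +1·90°
n=3: pose=(-4,4,N); sL=160/61, sR=160/37; mL=-10800/2257, mR=160/61; mL+mR=-80/37 → advance -1; mR−mL=16720/2257 → turn +1·90°
n=4: pose=(-4,3,W); sL=40/9, sR=40/13; mL=-700/117, mR=40/9; mL+mR=-20/13 → advance -1; mR−mL=1220/117 → turn +1·90°
n=5: pose=(-3,3,S); sL=160, sR=160/17; mL=-2800/17, mR=160; mL+mR=-80/17 → advance -1; mR−mL=5520/17 → turn +1·90°
n=6: pose=(-3,4,E); sL=80/13, sR=80; mL=-600/13, mR=80/13; mL+mR=-40 → advance -1; mR−mL=680/13 → turn +1·90°

0 40/9 40/13 -700/117 40/9 -4 3 W
1 160 160/17 -2800/17 160 -3 3 S
2 80/13 80 -600/13 80/13 -3 4 E
3 160/61 160/37 -10800/2257 160/61 -4 4 N
4 40/9 40/13 -700/117 40/9 -4 3 W
5 160 160/17 -2800/17 160 -3 3 S
6 80/13 80 -600/13 80/13 -3 4 E
final -4 4 N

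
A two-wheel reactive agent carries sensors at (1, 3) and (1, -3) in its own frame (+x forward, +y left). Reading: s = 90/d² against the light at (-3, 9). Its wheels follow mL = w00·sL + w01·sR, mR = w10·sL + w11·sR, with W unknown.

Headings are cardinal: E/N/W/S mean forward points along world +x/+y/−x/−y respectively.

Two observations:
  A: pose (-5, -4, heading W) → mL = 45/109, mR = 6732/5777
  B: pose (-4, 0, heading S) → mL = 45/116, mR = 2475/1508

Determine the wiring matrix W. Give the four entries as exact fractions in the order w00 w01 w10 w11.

obs A: pose=(-5,-4,W) → sL=18/53, sR=90/109, mL=45/109, mR=6732/5777
obs B: pose=(-4,0,S) → sL=45/52, sR=45/58, mL=45/116, mR=2475/1508
sensor matrix S = [[18/53, 90/109], [45/52, 45/58]]; det S = -1964655/4355858
solve [mL_A; mL_B] = S·[w00; w01] and [mR_A; mR_B] = S·[w10; w11]:
  w00 = 0, w01 = 1/2, w10 = 1, w11 = 1

0 1/2 1 1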